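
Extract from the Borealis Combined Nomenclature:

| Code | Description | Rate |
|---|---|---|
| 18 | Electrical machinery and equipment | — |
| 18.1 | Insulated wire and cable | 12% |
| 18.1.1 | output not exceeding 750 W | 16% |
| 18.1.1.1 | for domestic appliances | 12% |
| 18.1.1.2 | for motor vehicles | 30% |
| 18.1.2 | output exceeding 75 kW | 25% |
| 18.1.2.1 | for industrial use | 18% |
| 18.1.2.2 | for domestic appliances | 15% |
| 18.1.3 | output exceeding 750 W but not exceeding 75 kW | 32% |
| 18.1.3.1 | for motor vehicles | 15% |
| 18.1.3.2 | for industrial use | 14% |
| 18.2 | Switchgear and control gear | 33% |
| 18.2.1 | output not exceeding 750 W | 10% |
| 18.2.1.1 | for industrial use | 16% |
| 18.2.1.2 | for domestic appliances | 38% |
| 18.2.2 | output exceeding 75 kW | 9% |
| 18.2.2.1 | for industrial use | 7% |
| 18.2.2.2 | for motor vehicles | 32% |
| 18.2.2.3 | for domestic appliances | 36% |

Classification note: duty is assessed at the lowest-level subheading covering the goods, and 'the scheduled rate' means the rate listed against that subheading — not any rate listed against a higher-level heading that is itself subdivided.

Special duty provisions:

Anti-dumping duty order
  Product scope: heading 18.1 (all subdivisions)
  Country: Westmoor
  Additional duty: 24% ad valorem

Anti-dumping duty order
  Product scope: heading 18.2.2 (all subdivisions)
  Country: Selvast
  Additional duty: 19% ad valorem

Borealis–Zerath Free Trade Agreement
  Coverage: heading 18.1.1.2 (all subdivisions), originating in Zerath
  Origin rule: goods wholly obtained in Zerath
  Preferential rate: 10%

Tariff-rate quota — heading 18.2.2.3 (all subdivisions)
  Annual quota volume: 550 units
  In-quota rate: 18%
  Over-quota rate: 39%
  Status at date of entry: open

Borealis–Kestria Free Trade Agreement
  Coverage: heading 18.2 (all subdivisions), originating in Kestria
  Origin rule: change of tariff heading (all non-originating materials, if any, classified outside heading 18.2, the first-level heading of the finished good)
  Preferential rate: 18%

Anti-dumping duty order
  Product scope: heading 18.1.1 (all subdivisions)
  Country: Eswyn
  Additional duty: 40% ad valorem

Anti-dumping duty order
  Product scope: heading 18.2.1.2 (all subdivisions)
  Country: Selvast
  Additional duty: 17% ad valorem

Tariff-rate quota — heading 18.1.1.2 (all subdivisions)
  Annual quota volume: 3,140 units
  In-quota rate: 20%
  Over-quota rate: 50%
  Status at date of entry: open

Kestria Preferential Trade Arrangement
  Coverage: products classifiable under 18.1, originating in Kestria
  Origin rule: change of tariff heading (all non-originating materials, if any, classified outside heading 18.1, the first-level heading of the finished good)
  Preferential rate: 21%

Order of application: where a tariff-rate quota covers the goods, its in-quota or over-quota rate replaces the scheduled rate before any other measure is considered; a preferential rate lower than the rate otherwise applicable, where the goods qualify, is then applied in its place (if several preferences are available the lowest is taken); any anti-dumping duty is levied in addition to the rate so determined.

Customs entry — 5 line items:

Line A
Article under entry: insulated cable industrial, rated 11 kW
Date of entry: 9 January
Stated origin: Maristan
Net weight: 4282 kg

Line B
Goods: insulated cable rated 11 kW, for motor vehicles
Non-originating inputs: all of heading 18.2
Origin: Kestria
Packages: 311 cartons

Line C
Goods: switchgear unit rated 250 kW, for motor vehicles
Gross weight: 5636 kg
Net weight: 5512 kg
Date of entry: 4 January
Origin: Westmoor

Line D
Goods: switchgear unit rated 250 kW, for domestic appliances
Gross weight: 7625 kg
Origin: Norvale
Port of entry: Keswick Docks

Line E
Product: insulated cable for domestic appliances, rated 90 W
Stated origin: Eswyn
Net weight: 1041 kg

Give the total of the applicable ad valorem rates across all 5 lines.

Line A: insulated cable → 18.1; rated 11 kW → 18.1.3; industrial → 18.1.3.2. Scheduled 14%. No special measure applies. → 14%.
Line B: insulated cable → 18.1; rated 11 kW → 18.1.3; for motor vehicles → 18.1.3.1. Scheduled 15%. Kestria agreement on 18.2: 18.1.3.1 not covered; Kestria agreement on 18.1: CTH met → 21% available; preference 21% not lower than 15% → no reduction. → 15%.
Line C: switchgear unit → 18.2; rated 250 kW → 18.2.2; for motor vehicles → 18.2.2.2. Scheduled 32%. No special measure applies. → 32%.
Line D: switchgear unit → 18.2; rated 250 kW → 18.2.2; for domestic appliances → 18.2.2.3. Scheduled 36%. quota on 18.2.2.3 open → in-quota 18%. → 18%.
Line E: insulated cable → 18.1; rated 90 W → 18.1.1; for domestic appliances → 18.1.1.1. Scheduled 12%. anti-dumping (Eswyn, 18.1.1): +40%; total 12% + 40% = 52%. → 52%.
Sum: 14% + 15% + 32% + 18% + 52% = 131%.

131%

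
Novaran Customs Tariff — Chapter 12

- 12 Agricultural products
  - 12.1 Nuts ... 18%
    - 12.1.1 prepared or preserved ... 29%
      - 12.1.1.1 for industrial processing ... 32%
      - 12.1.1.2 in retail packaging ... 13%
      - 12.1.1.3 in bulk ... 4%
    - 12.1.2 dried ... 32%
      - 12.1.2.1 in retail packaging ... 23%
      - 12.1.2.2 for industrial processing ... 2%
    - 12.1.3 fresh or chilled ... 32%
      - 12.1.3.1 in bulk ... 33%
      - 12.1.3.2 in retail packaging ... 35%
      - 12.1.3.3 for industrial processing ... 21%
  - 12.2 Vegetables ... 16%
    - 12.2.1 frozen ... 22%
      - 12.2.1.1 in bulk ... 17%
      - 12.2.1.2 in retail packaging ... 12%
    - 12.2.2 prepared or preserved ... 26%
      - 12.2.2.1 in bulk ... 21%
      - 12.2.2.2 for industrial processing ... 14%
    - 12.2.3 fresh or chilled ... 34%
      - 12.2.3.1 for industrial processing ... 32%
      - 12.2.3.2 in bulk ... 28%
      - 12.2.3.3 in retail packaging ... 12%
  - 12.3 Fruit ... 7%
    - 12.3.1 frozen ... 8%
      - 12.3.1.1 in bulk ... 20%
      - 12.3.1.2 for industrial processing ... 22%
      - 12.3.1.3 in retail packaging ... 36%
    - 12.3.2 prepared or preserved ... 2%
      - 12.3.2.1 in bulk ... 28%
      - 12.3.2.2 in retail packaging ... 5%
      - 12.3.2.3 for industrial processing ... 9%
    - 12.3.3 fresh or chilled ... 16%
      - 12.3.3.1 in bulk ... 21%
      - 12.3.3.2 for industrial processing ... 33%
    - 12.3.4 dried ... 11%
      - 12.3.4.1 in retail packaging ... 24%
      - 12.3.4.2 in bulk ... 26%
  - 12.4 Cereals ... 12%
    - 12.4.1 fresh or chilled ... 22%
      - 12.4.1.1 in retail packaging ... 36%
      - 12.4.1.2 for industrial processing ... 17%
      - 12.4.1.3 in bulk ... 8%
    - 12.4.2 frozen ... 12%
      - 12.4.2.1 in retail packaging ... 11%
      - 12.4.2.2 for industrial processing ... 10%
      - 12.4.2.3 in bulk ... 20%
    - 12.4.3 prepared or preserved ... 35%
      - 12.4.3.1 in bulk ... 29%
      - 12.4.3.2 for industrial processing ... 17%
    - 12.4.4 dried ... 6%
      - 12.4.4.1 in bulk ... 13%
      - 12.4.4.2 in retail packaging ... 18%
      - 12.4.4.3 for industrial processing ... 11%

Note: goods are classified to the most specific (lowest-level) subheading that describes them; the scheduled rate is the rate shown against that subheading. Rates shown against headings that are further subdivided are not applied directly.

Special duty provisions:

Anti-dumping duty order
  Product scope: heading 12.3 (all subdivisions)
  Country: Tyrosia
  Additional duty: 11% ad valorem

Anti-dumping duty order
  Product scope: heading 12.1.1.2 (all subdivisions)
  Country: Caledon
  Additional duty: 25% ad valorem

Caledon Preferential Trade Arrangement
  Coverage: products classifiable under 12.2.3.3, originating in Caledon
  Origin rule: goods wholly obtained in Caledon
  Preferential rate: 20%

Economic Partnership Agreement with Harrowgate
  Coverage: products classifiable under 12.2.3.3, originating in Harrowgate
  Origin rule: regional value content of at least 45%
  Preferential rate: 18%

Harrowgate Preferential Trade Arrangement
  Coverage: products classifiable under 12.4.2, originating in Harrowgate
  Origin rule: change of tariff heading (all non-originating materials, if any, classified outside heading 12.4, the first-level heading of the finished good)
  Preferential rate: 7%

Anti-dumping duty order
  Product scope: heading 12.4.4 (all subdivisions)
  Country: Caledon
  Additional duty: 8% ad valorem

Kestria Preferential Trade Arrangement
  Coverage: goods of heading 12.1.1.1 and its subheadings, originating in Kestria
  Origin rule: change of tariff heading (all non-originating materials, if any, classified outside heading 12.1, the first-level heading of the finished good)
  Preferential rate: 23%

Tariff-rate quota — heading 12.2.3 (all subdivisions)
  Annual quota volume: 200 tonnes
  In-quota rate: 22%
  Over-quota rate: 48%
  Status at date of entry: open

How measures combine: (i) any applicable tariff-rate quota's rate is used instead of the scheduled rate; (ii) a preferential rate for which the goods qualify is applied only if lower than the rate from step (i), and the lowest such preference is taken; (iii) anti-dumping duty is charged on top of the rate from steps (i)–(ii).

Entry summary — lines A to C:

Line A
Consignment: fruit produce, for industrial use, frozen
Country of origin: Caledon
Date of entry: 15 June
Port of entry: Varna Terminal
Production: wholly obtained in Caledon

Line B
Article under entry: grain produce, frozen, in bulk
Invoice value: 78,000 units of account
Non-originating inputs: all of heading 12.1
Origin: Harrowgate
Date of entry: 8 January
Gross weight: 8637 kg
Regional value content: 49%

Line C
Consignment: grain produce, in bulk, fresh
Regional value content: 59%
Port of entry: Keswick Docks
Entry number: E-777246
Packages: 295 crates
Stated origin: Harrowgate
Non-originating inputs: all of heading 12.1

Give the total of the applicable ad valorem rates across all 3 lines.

37%

Line A: fruit → 12.3; frozen → 12.3.1; for industrial use → 12.3.1.2. Scheduled 22%. Caledon agreement on 12.2.3.3: 12.3.1.2 not covered. → 22%.
Line B: grain → 12.4; frozen → 12.4.2; in bulk → 12.4.2.3. Scheduled 20%. Harrowgate agreement on 12.2.3.3: 12.4.2.3 not covered; Harrowgate agreement on 12.4.2: CTH met → 7% available; preferential 7%. → 7%.
Line C: grain → 12.4; fresh → 12.4.1; in bulk → 12.4.1.3. Scheduled 8%. Harrowgate agreement on 12.2.3.3: 12.4.1.3 not covered; Harrowgate agreement on 12.4.2: 12.4.1.3 not covered. → 8%.
Sum: 22% + 7% + 8% = 37%.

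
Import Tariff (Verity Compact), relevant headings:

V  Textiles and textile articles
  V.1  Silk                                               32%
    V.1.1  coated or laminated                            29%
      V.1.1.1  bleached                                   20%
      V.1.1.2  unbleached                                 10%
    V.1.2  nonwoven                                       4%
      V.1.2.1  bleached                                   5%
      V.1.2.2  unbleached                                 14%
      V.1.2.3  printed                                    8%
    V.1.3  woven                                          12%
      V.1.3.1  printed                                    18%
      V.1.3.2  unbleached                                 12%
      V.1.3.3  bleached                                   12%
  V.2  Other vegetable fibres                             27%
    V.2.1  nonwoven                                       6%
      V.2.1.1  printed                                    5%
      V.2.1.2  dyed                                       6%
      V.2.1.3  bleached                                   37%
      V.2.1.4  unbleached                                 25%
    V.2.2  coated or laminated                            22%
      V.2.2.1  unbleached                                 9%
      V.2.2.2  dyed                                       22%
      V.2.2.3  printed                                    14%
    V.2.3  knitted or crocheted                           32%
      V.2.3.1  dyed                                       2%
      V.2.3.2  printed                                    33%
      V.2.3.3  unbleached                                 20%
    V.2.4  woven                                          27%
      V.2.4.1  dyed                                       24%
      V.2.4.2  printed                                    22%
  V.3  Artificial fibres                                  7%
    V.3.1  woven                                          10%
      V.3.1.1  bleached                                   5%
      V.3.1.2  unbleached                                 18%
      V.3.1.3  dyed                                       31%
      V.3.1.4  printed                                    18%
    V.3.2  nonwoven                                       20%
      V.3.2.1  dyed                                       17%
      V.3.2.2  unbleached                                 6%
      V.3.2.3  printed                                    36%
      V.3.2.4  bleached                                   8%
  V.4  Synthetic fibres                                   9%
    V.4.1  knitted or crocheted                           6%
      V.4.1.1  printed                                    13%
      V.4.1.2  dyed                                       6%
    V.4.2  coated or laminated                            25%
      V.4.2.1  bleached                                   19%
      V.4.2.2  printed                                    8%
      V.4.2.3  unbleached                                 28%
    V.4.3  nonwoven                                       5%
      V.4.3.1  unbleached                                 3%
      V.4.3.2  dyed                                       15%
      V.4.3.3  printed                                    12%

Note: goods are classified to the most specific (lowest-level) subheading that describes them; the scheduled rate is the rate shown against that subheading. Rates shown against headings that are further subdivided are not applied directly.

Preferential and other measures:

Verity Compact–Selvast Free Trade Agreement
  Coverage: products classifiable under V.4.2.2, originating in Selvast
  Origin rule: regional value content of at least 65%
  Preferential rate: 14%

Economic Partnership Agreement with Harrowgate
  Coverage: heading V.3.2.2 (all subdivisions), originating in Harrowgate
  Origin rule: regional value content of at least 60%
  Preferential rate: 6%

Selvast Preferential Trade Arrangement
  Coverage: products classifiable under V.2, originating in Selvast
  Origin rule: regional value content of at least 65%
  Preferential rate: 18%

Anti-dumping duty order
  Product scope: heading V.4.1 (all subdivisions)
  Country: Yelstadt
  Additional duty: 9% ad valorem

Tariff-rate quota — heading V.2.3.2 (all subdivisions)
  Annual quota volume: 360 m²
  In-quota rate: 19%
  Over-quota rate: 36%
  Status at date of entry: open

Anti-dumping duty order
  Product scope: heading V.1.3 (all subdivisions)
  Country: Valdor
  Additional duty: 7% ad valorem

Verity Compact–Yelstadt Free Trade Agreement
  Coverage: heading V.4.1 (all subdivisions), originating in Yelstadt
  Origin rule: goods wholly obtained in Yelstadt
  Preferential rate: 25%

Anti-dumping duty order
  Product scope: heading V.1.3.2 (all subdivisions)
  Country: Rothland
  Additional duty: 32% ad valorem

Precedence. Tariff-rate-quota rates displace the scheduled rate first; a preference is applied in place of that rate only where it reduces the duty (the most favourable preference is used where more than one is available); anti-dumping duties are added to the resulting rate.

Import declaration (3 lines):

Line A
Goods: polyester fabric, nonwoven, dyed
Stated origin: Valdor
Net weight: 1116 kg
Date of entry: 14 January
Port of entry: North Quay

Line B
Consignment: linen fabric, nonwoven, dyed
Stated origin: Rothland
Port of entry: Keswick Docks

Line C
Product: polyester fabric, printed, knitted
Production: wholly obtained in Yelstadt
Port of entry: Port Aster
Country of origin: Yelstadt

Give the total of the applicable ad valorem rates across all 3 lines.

43%

Line A: polyester → V.4; nonwoven → V.4.3; dyed → V.4.3.2. Scheduled 15%. No special measure applies. → 15%.
Line B: linen → V.2; nonwoven → V.2.1; dyed → V.2.1.2. Scheduled 6%. No special measure applies. → 6%.
Line C: polyester → V.4; knitted → V.4.1; printed → V.4.1.1. Scheduled 13%. Yelstadt agreement on V.4.1: wholly obtained → 25% available; preference 25% not lower than 13% → no reduction; anti-dumping (Yelstadt, V.4.1): +9%; total 13% + 9% = 22%. → 22%.
Sum: 15% + 6% + 22% = 43%.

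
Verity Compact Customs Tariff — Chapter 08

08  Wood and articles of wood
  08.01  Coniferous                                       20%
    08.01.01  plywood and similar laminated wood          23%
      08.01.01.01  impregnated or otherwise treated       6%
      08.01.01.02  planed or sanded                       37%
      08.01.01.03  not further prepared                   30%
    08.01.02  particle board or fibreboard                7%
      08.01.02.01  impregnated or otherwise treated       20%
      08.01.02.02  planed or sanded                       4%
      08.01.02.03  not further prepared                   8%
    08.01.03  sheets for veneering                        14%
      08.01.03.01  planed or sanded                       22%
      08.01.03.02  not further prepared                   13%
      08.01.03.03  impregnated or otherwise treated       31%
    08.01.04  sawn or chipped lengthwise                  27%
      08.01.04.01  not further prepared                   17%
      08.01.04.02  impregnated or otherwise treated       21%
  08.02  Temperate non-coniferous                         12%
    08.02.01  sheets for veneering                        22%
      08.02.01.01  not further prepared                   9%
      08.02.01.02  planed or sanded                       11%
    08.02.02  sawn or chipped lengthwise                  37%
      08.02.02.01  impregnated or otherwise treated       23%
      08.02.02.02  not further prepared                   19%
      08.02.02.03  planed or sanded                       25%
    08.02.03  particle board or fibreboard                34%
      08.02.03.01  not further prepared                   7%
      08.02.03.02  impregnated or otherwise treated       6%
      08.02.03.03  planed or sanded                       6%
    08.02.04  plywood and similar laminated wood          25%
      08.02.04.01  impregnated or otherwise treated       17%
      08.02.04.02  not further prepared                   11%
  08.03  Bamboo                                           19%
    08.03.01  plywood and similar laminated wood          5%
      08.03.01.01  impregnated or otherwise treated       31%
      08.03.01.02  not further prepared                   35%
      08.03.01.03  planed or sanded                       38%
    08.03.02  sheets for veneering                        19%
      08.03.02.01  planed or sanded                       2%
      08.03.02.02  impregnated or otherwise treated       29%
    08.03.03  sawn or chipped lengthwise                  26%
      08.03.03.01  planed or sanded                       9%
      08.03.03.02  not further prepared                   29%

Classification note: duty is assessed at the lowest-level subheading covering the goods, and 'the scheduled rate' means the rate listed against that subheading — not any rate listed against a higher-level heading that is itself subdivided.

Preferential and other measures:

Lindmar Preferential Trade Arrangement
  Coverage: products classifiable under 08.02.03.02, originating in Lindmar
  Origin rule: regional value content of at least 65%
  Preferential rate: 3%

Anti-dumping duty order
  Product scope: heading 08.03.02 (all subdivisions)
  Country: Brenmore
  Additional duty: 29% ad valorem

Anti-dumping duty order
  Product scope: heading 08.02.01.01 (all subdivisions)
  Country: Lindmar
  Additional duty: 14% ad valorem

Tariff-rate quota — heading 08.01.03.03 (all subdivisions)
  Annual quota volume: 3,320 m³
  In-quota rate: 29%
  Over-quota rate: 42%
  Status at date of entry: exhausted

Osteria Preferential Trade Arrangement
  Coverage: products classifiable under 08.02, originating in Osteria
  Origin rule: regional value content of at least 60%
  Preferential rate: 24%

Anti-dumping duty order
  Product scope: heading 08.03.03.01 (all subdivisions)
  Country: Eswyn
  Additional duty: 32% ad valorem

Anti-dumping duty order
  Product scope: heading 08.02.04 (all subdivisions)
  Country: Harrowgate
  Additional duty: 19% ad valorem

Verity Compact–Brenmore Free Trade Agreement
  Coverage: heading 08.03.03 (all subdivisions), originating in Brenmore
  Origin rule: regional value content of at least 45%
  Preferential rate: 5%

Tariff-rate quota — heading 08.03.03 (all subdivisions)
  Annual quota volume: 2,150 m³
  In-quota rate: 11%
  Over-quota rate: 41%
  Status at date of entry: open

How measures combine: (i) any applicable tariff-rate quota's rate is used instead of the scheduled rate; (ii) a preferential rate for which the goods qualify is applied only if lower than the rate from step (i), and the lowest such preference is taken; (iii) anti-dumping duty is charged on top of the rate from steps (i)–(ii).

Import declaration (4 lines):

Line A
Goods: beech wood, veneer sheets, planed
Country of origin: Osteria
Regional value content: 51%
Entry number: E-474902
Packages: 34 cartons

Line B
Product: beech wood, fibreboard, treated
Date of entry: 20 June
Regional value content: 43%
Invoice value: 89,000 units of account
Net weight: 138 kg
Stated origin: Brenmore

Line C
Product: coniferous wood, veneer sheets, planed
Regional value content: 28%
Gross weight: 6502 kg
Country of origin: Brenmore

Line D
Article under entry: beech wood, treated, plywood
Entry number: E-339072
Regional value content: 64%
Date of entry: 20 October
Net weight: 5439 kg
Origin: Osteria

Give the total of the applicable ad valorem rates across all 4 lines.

56%

Line A: beech → 08.02; veneer sheets → 08.02.01; planed → 08.02.01.02. Scheduled 11%. Osteria agreement on 08.02: RVC < 60%. → 11%.
Line B: beech → 08.02; fibreboard → 08.02.03; treated → 08.02.03.02. Scheduled 6%. Brenmore agreement on 08.03.03: 08.02.03.02 not covered. → 6%.
Line C: coniferous → 08.01; veneer sheets → 08.01.03; planed → 08.01.03.01. Scheduled 22%. Brenmore agreement on 08.03.03: 08.01.03.01 not covered. → 22%.
Line D: beech → 08.02; plywood → 08.02.04; treated → 08.02.04.01. Scheduled 17%. Osteria agreement on 08.02: RVC ≥ 60% → 24% available; preference 24% not lower than 17% → no reduction. → 17%.
Sum: 11% + 6% + 22% + 17% = 56%.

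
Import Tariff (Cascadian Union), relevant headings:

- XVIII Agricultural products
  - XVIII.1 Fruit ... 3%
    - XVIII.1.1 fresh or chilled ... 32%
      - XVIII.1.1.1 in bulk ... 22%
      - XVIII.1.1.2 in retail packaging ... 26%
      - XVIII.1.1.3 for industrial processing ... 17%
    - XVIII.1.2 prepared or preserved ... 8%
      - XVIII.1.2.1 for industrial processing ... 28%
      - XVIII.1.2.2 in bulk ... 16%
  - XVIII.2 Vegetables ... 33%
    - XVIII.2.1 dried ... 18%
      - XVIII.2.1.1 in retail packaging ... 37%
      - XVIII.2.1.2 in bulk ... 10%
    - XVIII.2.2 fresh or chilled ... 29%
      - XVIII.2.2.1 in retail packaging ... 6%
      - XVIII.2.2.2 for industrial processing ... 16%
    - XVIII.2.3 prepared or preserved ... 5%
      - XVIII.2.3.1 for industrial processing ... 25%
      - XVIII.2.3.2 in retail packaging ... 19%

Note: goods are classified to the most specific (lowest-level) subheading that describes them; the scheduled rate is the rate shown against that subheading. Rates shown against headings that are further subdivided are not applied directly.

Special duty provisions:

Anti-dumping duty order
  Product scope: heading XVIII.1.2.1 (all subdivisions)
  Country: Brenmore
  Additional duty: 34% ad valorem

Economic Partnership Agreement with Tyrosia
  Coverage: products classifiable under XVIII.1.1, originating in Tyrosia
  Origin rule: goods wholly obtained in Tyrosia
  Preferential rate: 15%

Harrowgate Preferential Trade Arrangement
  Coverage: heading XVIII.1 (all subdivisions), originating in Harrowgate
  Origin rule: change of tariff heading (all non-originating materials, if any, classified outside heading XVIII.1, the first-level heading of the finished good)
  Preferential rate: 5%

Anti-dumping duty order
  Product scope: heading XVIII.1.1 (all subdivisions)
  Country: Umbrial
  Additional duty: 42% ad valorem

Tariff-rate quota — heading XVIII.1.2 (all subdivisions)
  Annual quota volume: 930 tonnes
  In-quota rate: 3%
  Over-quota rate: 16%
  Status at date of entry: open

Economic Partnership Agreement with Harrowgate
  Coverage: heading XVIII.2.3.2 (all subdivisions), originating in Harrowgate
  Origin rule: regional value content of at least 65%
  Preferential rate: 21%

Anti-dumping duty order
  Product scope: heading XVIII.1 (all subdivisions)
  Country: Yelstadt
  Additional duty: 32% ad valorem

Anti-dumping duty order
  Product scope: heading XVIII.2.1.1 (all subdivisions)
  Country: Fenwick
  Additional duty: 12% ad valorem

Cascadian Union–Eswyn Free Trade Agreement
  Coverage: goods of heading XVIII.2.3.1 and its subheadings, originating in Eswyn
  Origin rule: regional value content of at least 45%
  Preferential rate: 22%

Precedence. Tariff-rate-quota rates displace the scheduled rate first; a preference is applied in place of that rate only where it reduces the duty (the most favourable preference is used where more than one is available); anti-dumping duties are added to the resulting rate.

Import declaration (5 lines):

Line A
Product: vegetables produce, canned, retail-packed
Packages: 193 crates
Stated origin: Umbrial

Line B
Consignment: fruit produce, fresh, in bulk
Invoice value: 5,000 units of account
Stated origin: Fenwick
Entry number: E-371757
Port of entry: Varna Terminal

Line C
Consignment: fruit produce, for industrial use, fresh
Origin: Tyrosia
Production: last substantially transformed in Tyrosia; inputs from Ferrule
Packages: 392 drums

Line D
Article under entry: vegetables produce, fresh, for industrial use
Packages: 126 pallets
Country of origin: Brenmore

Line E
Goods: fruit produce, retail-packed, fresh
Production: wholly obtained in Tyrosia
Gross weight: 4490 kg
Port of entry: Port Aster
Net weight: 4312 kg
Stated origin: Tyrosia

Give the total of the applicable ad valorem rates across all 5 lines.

Line A: vegetables → XVIII.2; canned → XVIII.2.3; retail-packed → XVIII.2.3.2. Scheduled 19%. No special measure applies. → 19%.
Line B: fruit → XVIII.1; fresh → XVIII.1.1; in bulk → XVIII.1.1.1. Scheduled 22%. No special measure applies. → 22%.
Line C: fruit → XVIII.1; fresh → XVIII.1.1; for industrial use → XVIII.1.1.3. Scheduled 17%. Tyrosia agreement on XVIII.1.1: not wholly obtained. → 17%.
Line D: vegetables → XVIII.2; fresh → XVIII.2.2; for industrial use → XVIII.2.2.2. Scheduled 16%. No special measure applies. → 16%.
Line E: fruit → XVIII.1; fresh → XVIII.1.1; retail-packed → XVIII.1.1.2. Scheduled 26%. Tyrosia agreement on XVIII.1.1: wholly obtained → 15% available; preferential 15%. → 15%.
Sum: 19% + 22% + 17% + 16% + 15% = 89%.

89%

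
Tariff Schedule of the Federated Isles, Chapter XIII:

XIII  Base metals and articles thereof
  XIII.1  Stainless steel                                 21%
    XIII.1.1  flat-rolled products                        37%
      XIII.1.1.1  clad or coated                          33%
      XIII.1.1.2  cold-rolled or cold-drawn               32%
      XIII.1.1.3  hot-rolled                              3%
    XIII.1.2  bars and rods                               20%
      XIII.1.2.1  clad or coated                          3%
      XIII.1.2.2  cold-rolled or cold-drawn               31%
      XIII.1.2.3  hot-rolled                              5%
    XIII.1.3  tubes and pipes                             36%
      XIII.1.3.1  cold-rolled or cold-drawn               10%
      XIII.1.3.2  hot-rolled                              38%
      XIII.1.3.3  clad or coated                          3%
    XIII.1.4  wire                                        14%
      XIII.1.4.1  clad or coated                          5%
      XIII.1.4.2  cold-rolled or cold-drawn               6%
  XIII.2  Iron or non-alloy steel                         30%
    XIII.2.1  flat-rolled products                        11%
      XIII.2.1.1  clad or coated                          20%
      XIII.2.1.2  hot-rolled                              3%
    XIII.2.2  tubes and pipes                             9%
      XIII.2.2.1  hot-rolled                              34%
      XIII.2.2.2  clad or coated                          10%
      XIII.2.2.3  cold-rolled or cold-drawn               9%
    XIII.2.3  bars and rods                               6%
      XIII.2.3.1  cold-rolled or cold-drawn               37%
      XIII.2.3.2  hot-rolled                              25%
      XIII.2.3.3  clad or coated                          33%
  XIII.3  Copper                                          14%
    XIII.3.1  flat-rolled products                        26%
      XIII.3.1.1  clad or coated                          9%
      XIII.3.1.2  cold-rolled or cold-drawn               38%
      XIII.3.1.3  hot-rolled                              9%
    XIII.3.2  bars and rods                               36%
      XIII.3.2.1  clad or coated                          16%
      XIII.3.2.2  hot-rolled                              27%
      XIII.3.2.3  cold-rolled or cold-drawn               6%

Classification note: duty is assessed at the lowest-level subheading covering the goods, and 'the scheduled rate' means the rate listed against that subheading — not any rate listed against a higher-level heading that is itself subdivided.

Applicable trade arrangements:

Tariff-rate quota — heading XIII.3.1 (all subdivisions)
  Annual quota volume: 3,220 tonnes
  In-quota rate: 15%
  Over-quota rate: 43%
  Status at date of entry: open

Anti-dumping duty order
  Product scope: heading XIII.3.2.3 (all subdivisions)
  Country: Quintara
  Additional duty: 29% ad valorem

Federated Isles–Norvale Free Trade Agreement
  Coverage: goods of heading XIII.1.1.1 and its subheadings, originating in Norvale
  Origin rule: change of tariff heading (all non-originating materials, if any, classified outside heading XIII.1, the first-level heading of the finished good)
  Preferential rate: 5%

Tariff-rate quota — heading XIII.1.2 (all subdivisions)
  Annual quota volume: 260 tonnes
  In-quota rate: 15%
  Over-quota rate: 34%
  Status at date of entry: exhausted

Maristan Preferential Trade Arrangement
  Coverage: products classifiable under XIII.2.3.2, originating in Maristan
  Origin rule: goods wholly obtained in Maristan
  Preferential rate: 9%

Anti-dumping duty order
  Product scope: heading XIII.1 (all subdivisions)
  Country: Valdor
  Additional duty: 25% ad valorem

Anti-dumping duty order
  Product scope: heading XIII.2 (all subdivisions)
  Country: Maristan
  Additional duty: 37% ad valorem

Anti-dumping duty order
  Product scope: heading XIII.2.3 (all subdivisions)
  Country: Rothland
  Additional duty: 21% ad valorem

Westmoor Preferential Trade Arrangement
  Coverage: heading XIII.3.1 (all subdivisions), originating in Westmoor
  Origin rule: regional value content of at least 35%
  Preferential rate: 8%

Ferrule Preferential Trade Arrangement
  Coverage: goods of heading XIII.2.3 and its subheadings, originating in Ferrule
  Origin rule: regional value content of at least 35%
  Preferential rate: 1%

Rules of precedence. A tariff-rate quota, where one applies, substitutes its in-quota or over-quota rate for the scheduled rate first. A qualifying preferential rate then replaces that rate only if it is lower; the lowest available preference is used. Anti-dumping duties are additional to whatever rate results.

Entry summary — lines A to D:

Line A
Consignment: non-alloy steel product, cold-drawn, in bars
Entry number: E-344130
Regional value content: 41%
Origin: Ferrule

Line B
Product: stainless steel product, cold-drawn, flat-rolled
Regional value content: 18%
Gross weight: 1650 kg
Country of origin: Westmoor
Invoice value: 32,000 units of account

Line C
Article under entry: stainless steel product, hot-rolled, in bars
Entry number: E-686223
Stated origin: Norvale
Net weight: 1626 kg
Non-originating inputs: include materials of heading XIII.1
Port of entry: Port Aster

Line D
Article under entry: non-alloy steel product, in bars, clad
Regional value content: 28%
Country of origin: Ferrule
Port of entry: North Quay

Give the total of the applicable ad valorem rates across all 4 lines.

100%

Line A: non-alloy steel → XIII.2; in bars → XIII.2.3; cold-drawn → XIII.2.3.1. Scheduled 37%. Ferrule agreement on XIII.2.3: RVC ≥ 35% → 1% available; preferential 1%. → 1%.
Line B: stainless steel → XIII.1; flat-rolled → XIII.1.1; cold-drawn → XIII.1.1.2. Scheduled 32%. Westmoor agreement on XIII.3.1: XIII.1.1.2 not covered. → 32%.
Line C: stainless steel → XIII.1; in bars → XIII.1.2; hot-rolled → XIII.1.2.3. Scheduled 5%. quota on XIII.1.2 exhausted → over-quota 34%; Norvale agreement on XIII.1.1.1: XIII.1.2.3 not covered. → 34%.
Line D: non-alloy steel → XIII.2; in bars → XIII.2.3; clad → XIII.2.3.3. Scheduled 33%. Ferrule agreement on XIII.2.3: RVC < 35%. → 33%.
Sum: 1% + 32% + 34% + 33% = 100%.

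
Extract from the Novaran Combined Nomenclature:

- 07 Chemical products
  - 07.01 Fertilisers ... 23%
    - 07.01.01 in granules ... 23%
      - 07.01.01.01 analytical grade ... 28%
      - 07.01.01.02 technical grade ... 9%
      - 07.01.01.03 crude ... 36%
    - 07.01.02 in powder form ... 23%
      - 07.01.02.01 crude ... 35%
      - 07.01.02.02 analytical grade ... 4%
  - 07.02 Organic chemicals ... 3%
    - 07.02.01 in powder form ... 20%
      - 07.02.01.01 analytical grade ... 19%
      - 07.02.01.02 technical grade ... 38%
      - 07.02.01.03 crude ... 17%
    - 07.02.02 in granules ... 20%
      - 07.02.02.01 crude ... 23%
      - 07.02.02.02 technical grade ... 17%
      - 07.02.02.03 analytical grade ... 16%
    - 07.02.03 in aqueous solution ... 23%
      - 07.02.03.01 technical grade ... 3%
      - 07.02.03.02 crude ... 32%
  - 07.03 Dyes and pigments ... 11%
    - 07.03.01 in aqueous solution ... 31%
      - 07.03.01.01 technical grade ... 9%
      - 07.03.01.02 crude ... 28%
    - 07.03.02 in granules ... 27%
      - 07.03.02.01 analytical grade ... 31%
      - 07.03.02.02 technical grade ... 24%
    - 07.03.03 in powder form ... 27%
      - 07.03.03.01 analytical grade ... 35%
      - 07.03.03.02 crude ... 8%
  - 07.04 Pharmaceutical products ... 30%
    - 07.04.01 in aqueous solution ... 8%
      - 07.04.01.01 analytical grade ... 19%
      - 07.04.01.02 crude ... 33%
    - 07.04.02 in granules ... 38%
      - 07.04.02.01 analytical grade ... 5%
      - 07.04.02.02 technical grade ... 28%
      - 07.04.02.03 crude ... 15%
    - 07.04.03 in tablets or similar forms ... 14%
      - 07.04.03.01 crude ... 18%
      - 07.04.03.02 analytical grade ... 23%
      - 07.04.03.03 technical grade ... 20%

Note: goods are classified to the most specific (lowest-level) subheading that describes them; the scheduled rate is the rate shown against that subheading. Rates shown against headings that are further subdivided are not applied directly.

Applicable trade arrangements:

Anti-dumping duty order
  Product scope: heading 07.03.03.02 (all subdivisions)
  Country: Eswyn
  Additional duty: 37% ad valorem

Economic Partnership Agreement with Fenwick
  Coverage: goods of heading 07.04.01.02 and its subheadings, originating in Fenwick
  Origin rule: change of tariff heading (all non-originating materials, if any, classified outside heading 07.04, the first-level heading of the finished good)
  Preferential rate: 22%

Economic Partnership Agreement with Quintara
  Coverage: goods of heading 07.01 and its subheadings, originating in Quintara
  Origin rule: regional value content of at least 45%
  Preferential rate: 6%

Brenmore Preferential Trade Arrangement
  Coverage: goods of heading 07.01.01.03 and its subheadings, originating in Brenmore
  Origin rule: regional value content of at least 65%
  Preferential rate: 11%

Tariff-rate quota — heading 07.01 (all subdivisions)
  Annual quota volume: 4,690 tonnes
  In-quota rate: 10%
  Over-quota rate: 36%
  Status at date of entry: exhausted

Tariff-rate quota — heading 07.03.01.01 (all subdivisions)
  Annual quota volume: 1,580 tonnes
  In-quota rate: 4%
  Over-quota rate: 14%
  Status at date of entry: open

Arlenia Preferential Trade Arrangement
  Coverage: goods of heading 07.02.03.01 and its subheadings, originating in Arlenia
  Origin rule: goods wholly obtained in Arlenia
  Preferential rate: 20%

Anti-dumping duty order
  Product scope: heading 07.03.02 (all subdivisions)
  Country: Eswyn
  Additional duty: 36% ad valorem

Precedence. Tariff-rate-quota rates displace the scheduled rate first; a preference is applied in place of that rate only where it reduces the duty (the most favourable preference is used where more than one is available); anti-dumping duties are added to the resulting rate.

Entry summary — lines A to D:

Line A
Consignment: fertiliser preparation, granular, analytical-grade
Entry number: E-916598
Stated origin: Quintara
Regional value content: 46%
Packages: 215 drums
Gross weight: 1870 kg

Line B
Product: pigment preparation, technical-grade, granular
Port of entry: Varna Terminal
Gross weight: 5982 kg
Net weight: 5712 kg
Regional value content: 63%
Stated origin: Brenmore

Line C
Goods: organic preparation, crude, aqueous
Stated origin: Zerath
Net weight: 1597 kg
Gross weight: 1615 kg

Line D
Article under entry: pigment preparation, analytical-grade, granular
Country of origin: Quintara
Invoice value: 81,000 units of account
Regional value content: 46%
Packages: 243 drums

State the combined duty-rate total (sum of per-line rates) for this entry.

Line A: fertiliser → 07.01; granular → 07.01.01; analytical-grade → 07.01.01.01. Scheduled 28%. quota on 07.01 exhausted → over-quota 36%; Quintara agreement on 07.01: RVC ≥ 45% → 6% available; preferential 6%. → 6%.
Line B: pigment → 07.03; granular → 07.03.02; technical-grade → 07.03.02.02. Scheduled 24%. Brenmore agreement on 07.01.01.03: 07.03.02.02 not covered. → 24%.
Line C: organic → 07.02; aqueous → 07.02.03; crude → 07.02.03.02. Scheduled 32%. No special measure applies. → 32%.
Line D: pigment → 07.03; granular → 07.03.02; analytical-grade → 07.03.02.01. Scheduled 31%. Quintara agreement on 07.01: 07.03.02.01 not covered. → 31%.
Sum: 6% + 24% + 32% + 31% = 93%.

93%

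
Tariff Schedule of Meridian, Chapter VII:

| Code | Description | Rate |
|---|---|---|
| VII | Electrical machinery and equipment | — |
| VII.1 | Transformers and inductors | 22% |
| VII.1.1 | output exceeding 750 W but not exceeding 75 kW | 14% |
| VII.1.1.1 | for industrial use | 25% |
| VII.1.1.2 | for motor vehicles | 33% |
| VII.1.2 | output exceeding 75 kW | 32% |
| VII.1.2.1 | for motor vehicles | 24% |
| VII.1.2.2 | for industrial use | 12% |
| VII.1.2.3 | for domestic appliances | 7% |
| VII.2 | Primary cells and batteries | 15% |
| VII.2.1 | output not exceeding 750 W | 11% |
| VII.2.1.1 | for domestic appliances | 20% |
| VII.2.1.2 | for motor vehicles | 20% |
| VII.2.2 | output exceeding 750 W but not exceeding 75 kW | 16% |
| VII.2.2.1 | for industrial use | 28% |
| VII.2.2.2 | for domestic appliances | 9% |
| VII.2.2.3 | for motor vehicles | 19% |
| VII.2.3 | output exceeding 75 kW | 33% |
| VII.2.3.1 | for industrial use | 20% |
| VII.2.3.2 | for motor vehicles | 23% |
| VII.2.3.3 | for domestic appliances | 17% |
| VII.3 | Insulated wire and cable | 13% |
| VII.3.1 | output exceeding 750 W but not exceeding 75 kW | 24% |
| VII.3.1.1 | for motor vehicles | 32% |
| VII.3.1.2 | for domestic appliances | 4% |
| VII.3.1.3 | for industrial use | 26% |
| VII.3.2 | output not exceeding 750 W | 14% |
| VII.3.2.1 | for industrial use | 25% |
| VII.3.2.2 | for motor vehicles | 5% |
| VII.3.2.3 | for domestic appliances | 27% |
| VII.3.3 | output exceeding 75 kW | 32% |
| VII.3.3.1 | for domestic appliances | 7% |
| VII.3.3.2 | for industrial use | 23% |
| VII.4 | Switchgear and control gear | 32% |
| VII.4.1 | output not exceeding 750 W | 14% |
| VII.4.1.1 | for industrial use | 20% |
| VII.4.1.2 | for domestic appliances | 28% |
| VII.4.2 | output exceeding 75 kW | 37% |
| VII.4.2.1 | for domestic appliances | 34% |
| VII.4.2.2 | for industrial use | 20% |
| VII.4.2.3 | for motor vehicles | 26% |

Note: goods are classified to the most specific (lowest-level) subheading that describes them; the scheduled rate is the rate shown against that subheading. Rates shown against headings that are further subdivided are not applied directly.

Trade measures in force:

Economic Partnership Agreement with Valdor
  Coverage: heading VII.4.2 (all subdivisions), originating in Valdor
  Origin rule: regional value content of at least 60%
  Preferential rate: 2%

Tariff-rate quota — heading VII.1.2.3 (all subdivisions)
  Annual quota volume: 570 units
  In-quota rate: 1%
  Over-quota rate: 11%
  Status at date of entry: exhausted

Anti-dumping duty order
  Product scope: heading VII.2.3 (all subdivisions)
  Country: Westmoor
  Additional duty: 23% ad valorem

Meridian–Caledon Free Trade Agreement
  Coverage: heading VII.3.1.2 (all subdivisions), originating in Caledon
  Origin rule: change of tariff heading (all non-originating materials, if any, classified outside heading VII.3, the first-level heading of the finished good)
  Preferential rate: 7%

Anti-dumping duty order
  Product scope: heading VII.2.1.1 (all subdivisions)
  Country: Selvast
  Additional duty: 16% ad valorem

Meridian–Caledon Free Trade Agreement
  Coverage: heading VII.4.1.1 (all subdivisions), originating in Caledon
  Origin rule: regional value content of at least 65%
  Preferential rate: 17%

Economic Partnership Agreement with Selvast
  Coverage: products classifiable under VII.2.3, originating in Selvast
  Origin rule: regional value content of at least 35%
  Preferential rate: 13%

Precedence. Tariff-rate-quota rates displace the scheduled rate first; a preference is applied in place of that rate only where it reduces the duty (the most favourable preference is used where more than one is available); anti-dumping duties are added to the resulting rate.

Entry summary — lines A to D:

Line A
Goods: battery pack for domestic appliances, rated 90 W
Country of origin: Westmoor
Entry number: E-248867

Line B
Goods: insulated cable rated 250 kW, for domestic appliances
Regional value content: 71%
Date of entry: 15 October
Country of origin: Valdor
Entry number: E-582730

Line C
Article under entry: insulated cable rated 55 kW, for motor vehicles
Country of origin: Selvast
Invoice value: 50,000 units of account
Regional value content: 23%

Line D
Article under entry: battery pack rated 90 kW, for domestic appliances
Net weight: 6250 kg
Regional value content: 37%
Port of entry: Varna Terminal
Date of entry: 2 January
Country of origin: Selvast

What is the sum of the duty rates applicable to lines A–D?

Line A: battery pack → VII.2; rated 90 W → VII.2.1; for domestic appliances → VII.2.1.1. Scheduled 20%. No special measure applies. → 20%.
Line B: insulated cable → VII.3; rated 250 kW → VII.3.3; for domestic appliances → VII.3.3.1. Scheduled 7%. Valdor agreement on VII.4.2: VII.3.3.1 not covered. → 7%.
Line C: insulated cable → VII.3; rated 55 kW → VII.3.1; for motor vehicles → VII.3.1.1. Scheduled 32%. Selvast agreement on VII.2.3: VII.3.1.1 not covered. → 32%.
Line D: battery pack → VII.2; rated 90 kW → VII.2.3; for domestic appliances → VII.2.3.3. Scheduled 17%. Selvast agreement on VII.2.3: RVC ≥ 35% → 13% available; preferential 13%. → 13%.
Sum: 20% + 7% + 32% + 13% = 72%.

72%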